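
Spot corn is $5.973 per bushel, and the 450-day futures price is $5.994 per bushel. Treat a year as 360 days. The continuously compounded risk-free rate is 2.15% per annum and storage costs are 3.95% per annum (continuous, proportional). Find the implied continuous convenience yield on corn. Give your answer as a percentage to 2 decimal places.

F = S·e^((r+u−y)T) ⇒ (r+u−y) = ln(F/S)/T
ln(5.994/5.973) = 0.003510; /T ⇒ 0.002808
y = r + u − ln(F/S)/T = 0.0215 + 0.0395 − 0.002808 = 0.058192
y = 5.82%

5.82%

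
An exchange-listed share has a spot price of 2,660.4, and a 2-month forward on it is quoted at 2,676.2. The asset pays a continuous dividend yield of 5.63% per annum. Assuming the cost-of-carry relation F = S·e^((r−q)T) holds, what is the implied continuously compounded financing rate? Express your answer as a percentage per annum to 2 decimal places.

9.18%

From F = S·e^((r−q)T): (r − q) = ln(F/S)/T
ln(2676.2/2660.4) = ln(1.005939) = 0.005921
(r − q) = 0.005921 / (2/12) = 0.035526
r = ln(F/S)/T + q = 0.035526 + 0.0563 = 0.091826
r = 9.18%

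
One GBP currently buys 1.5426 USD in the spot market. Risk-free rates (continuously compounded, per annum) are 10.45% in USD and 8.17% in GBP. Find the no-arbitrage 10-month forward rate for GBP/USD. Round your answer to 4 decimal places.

F = S·e^((r_USD − r_GBP)T) = 1.5426 · e^((0.1045 − 0.0817) × 10/12)
= 1.5426 · e^0.019000 = 1.5426 × 1.019182
F = 1.5722 USD per GBP

1.5722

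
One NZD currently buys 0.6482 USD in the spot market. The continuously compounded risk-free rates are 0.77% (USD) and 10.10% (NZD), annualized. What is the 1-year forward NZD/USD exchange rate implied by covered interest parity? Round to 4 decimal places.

F = S·e^((r_USD − r_NZD)T) = 0.6482 · e^((0.0077 − 0.1010) × 1)
= 0.6482 · e^-0.093300 = 0.6482 × 0.910920
F = 0.5905 USD per NZD

0.5905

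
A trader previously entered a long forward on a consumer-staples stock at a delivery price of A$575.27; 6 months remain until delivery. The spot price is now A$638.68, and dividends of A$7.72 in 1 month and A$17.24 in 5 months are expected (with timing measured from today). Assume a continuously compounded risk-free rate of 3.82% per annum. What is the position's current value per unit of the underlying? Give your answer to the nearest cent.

A$49.63

PV(remaining dividends) I = 7.72·e^(−0.0382·1/12) + 17.24·e^(−0.0382·5/12) = 24.6632
Current forward F = (S − I)·e^(rT) = (638.68 − 24.6632)·e^(0.0382·6/12) = 614.0168 × 1.019284 = 625.8575
Value (long) = (F − K)·e^(−rT) = (625.8575 − 575.27) × 0.981081 = 49.6304
Value = A$49.63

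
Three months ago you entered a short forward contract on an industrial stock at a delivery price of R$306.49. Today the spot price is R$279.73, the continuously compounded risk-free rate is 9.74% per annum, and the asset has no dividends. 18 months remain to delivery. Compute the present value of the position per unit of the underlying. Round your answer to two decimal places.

Current fair forward for the remaining 18 months: F = S·e^(r·T), r = 0.0974
F = 279.73 · e^(0.0974 × 18/12) = 279.73 × 1.157312 = 323.7349
Value of long forward = (F − K)·e^(−rT) = (323.7349 − 306.49) · e^(−0.0974·18/12)
= 17.2449 × 0.864071 = 14.90
Short position value = −(long value) = -R$14.90

-R$14.90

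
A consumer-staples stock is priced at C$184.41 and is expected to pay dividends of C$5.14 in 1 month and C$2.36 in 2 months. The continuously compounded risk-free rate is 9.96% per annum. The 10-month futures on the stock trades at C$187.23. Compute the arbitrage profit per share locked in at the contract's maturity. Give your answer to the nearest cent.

C$5.08 per share

PV(dividends) I = 5.14·e^(−0.0996·1/12) + 2.36·e^(−0.0996·2/12) = 7.4187
Fair futures F* = (S − I)·e^(rT) = (184.41 − 7.4187)·e^0.083000 = 176.9913 × 1.086542 = 192.3085
Market C$187.23 < fair 192.3085: forward underpriced → reverse cash-and-carry (short the stock, invest proceeds at r, pay the dividends, go long the forward).
Profit at T = |F_mkt − F*| = |187.23 − 192.3085| = C$5.08 per share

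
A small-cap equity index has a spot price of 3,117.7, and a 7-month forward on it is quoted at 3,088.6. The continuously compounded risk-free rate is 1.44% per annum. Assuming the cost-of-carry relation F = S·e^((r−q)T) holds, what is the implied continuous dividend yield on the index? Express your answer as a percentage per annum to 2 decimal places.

From F = S·e^((r−q)T): (r − q) = ln(F/S)/T
ln(3088.6/3117.7) = ln(0.990666) = -0.009378
(r − q) = -0.009378 / (7/12) = -0.016077
q = r − ln(F/S)/T = 0.0144 + 0.016077 = 0.030477
q = 3.05%

3.05%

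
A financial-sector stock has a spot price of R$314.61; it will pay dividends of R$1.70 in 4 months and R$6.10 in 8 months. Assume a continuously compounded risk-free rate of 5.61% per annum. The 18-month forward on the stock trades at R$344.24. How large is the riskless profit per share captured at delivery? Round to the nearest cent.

PV(dividends) I = 1.70·e^(−0.0561·4/12) + 6.10·e^(−0.0561·8/12) = 7.5446
Fair forward F* = (S − I)·e^(rT) = (314.61 − 7.5446)·e^0.084150 = 307.0654 × 1.087792 = 334.0233
Market R$344.24 > fair 334.0233: forward overpriced → cash-and-carry (borrow at r, buy the stock and collect the dividends, short the forward).
Profit at T = |F_mkt − F*| = |344.24 − 334.0233| = R$10.22 per share

R$10.22 per share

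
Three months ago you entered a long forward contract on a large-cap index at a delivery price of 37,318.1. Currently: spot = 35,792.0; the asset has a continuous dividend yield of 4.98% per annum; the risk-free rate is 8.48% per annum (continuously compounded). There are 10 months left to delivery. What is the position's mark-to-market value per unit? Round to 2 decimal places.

Current fair forward for the remaining 10 months: F = S·e^((r − q)·T), (r − q) = 0.0848 − 0.0498 = 0.0350
F = 35792.0 · e^(0.0350 × 10/12) = 35792.0 × 1.02959618 = 36851.3065
Value of long forward = (F − K)·e^(−rT) = (36851.3065 − 37318.1) · e^(−0.0848·10/12)
= -466.7935 × 0.93177243 = -434.95

-434.95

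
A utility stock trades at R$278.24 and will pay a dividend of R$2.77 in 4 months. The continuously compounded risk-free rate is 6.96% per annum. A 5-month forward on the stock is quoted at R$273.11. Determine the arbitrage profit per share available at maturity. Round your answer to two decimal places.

R$10.53 per share

PV(dividends) I = 2.77·e^(−0.0696·4/12) = 2.7065
Fair forward F* = (S − I)·e^(rT) = (278.24 − 2.7065)·e^0.029000 = 275.5335 × 1.029425 = 283.6411
Market R$273.11 < fair 283.6411: forward underpriced → reverse cash-and-carry (short the stock, invest proceeds at r, pay the dividends, go long the forward).
Profit at T = |F_mkt − F*| = |273.11 − 283.6411| = R$10.53 per share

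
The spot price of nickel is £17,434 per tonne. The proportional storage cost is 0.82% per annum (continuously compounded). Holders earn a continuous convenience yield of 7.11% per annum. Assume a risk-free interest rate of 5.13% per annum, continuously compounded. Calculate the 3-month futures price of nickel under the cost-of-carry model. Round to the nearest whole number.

£17,384 per tonne

Net carry = r + u − y = 0.0513 + 0.0082 − 0.0711 = -0.0116
F = S·e^((r+u−y)T) = 17434 · e^(-0.0116 × 3/12) = 17434 · e^-0.002900
= 17434 × 0.997104 = £17,384 per tonne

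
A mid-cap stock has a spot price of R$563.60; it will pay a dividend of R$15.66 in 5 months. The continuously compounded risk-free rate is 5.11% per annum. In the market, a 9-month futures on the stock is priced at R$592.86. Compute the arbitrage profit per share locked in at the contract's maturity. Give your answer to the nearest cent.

PV(dividends) I = 15.66·e^(−0.0511·5/12) = 15.3301
Fair futures F* = (S − I)·e^(rT) = (563.60 − 15.3301)·e^0.038325 = 548.2699 × 1.039069 = 569.6903
Market R$592.86 > fair 569.6903: forward overpriced → cash-and-carry (borrow at r, buy the stock and collect the dividends, short the forward).
Profit at T = |F_mkt − F*| = |592.86 − 569.6903| = R$23.17 per share

R$23.17 per share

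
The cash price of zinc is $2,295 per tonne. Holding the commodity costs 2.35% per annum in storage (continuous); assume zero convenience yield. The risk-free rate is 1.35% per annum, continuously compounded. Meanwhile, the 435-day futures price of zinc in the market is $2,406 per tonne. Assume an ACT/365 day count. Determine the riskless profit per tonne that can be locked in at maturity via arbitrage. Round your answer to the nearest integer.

$8 per tonne

Fair futures: F* = S·e^(carry·T), with carry = (r + u) = 0.0135 + 0.0235 = 0.0370
F* = 2295 · e^(0.0370 × 435/365) = 2295 · e^0.044096 = 2295 × 1.045083 = $2398.4655
Market $2406 > fair $2398.4655: forward overpriced → cash-and-carry (buy spot, short the forward).
At maturity, profit = |F_mkt − F*| = |2406 − 2398.4655| = $8 per tonne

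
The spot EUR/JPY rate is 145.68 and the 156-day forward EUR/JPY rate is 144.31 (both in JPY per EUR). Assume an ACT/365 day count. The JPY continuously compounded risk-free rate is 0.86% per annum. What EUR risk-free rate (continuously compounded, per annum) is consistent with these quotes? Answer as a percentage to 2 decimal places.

F = S·e^((r_JPY − r_EUR)T) ⇒ r_EUR = r_JPY − ln(F/S)/T
ln(144.31/145.68) = -0.009449; /(156/365) = -0.022108
r_EUR = 0.0086 + 0.022108 = 0.030708
r_EUR = 3.07%

3.07%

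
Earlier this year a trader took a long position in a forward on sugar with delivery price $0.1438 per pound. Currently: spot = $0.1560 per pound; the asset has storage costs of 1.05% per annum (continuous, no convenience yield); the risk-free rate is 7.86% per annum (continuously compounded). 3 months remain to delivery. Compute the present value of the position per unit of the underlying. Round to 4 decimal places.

$0.0154 per pound

Current fair forward for the remaining 3 months: F = S·e^((r + u)·T), (r + u) = 0.0786 + 0.0105 = 0.0891
F = 0.1560 · e^(0.0891 × 3/12) = 0.1560 × 1.022525 = 0.1595
Value of long forward = (F − K)·e^(−rT) = (0.1595 − 0.1438) · e^(−0.0786·3/12)
= 0.0157 × 0.980542 = 0.0154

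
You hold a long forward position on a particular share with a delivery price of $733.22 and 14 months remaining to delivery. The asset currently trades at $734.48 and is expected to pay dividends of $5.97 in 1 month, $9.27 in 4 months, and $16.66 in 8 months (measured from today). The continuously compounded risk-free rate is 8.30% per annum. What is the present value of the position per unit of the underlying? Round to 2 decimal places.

PV(remaining dividends) I = 5.97·e^(−0.0830·1/12) + 9.27·e^(−0.0830·4/12) + 16.66·e^(−0.0830·8/12) = 30.7091
Current forward F = (S − I)·e^(rT) = (734.48 − 30.7091)·e^(0.0830·14/12) = 703.7709 × 1.101677 = 775.3282
Value (long) = (F − K)·e^(−rT) = (775.3282 − 733.22) × 0.907707 = 38.2219
Value = $38.22

$38.22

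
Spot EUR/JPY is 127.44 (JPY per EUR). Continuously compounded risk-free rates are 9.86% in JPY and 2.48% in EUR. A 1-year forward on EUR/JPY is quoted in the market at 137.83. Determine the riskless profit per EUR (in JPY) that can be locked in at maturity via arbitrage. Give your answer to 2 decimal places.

Fair forward: F* = S·e^(carry·T), with carry = (r_JPY − r_EUR) = 0.0986 − 0.0248 = 0.0738
F* = 127.44 · e^(0.0738 × 1) = 127.44 · e^0.073800 = 127.44 × 1.076591 = 137.2008
Market 137.83 > fair 137.2008: forward overpriced → cash-and-carry (buy spot, short the forward).
At maturity, profit = |F_mkt − F*| = |137.83 − 137.2008| = 0.63 per EUR (in JPY)

0.63 per EUR (in JPY)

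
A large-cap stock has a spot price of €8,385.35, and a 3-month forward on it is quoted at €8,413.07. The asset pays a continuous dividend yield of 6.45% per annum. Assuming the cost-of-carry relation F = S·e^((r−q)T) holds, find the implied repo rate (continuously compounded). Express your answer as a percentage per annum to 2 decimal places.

7.77%

From F = S·e^((r−q)T): (r − q) = ln(F/S)/T
ln(8413.07/8385.35) = ln(1.003306) = 0.003301
(r − q) = 0.003301 / (3/12) = 0.013204
r = ln(F/S)/T + q = 0.013204 + 0.0645 = 0.077704
r = 7.77%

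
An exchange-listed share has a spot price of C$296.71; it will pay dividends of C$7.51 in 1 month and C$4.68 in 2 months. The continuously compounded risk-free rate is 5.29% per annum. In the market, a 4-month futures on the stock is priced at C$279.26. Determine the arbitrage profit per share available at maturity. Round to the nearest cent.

C$10.40 per share

PV(dividends) I = 7.51·e^(−0.0529·1/12) + 4.68·e^(−0.0529·2/12) = 12.1159
Fair futures F* = (S − I)·e^(rT) = (296.71 − 12.1159)·e^0.017633 = 284.5941 × 1.017789 = 289.6567
Market C$279.26 < fair 289.6567: forward underpriced → reverse cash-and-carry (short the stock, invest proceeds at r, pay the dividends, go long the forward).
Profit at T = |F_mkt − F*| = |279.26 − 289.6567| = C$10.40 per share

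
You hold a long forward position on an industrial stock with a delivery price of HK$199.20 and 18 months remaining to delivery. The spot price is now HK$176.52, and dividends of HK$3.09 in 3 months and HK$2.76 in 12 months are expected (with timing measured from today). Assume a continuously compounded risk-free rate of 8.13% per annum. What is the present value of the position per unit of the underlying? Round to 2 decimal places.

PV(remaining dividends) I = 3.09·e^(−0.0813·3/12) + 2.76·e^(−0.0813·12/12) = 5.5723
Current forward F = (S − I)·e^(rT) = (176.52 − 5.5723)·e^(0.0813·18/12) = 170.9477 × 1.129698 = 193.1193
Value (long) = (F − K)·e^(−rT) = (193.1193 − 199.20) × 0.885193 = -5.3826
Value = -HK$5.38

-HK$5.38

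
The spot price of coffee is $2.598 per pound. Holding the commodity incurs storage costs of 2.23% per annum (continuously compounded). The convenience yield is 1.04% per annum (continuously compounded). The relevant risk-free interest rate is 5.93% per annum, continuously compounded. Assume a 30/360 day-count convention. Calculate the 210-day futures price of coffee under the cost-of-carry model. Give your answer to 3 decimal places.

$2.708 per pound

Net carry = r + u − y = 0.0593 + 0.0223 − 0.0104 = 0.0712
F = S·e^((r+u−y)T) = 2.598 · e^(0.0712 × 210/360) = 2.598 · e^0.041533
= 2.598 × 1.042408 = $2.708 per pound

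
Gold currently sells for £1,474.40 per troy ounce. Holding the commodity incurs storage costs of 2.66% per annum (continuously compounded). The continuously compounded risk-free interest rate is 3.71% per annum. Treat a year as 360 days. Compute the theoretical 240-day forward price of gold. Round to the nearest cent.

£1,538.36 per troy ounce

Net carry = r + u − y = 0.0371 + 0.0266 − 0.0000 = 0.0637
F = S·e^((r+u−y)T) = 1474.40 · e^(0.0637 × 240/360) = 1474.40 · e^0.04246667
= 1474.40 × 1.04338128 = £1,538.36 per troy ounce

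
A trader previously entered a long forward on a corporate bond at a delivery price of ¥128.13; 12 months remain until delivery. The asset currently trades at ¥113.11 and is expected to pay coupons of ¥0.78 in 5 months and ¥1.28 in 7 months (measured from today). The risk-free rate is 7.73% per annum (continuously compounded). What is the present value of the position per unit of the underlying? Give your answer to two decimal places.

-¥7.47

PV(remaining coupons) I = 0.78·e^(−0.0773·5/12) + 1.28·e^(−0.0773·7/12) = 1.9788
Current forward F = (S − I)·e^(rT) = (113.11 − 1.9788)·e^(0.0773·12/12) = 111.1312 × 1.080366 = 120.0624
Value (long) = (F − K)·e^(−rT) = (120.0624 − 128.13) × 0.925612 = -7.4675
Value = -¥7.47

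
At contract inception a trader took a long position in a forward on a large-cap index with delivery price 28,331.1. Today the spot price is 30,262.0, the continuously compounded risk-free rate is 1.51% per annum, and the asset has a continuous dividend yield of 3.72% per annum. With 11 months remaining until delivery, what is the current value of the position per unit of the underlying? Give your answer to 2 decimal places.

1305.81

Current fair forward for the remaining 11 months: F = S·e^((r − q)·T), (r − q) = 0.0151 − 0.0372 = -0.0221
F = 30262.0 · e^(-0.0221 × 11/12) = 30262.0 × 0.97994549 = 29655.1104
Value of long forward = (F − K)·e^(−rT) = (29655.1104 − 28331.1) · e^(−0.0151·11/12)
= 1324.0104 × 0.98625369 = 1305.81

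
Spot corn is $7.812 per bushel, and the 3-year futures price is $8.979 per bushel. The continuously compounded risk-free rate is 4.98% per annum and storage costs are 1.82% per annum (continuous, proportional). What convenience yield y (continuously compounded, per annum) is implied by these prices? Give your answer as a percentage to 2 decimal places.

2.16%

F = S·e^((r+u−y)T) ⇒ (r+u−y) = ln(F/S)/T
ln(8.979/7.812) = 0.139228; /T ⇒ 0.046409
y = r + u − ln(F/S)/T = 0.0498 + 0.0182 − 0.046409 = 0.021591
y = 2.16%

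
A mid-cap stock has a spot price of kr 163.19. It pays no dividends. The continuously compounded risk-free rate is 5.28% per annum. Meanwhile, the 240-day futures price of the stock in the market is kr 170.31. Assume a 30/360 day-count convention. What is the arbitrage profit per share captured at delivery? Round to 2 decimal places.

kr 1.27 per share

Fair futures: F* = S·e^(carry·T), with carry = r = 0.0528
F* = 163.19 · e^(0.0528 × 240/360) = 163.19 · e^0.035200 = 163.19 × 1.035827 = kr 169.0366
Market kr 170.31 > fair kr 169.0366: forward overpriced → cash-and-carry (buy spot, short the forward).
At maturity, profit = |F_mkt − F*| = |170.31 − 169.0366| = kr 1.27 per share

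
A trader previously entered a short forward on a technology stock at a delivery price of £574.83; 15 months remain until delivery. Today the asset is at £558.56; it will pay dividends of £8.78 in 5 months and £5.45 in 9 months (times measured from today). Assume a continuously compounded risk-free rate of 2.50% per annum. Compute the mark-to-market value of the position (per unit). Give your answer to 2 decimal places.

£12.62

PV(remaining dividends) I = 8.78·e^(−0.0250·5/12) + 5.45·e^(−0.0250·9/12) = 14.0378
Current forward F = (S − I)·e^(rT) = (558.56 − 14.0378)·e^(0.0250·15/12) = 544.5222 × 1.031743 = 561.8070
Value (long) = (F − K)·e^(−rT) = (561.8070 − 574.83) × 0.969233 = -12.6223
Short position value = −(long value) = £12.62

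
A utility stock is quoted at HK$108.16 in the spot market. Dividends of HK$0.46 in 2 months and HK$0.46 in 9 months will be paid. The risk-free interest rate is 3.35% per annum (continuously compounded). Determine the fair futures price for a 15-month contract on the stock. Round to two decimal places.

PV(dividends) I = 0.46·e^(−0.0335·2/12) + 0.46·e^(−0.0335·9/12)
I = 0.4574 + 0.4486 = 0.9060
F = (S − I)·e^(rT) = (108.16 − 0.9060) · e^(0.0335·15/12)
= 107.2540 · e^0.041875 = 107.2540 × 1.042764 = HK$111.84

HK$111.84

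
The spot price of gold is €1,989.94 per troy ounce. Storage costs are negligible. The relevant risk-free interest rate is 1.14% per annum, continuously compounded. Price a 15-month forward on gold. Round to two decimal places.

F = S·e^(rT) = 1989.94 · e^(0.0114 × 15/12) = 1989.94 · e^0.01425000
= 1989.94 × 1.01435202 = €2,018.50 per troy ounce

€2,018.50 per troy ounce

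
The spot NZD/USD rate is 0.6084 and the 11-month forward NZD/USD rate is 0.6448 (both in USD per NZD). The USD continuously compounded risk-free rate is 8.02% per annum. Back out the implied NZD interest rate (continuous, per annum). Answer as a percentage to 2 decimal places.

1.68%

F = S·e^((r_USD − r_NZD)T) ⇒ r_NZD = r_USD − ln(F/S)/T
ln(0.6448/0.6084) = 0.058108; /(11/12) = 0.063391
r_NZD = 0.0802 − 0.063391 = 0.016809
r_NZD = 1.68%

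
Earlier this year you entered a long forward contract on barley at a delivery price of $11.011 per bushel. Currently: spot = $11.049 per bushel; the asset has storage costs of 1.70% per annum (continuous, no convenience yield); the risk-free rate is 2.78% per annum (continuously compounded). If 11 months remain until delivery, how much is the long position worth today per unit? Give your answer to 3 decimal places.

Current fair forward for the remaining 11 months: F = S·e^((r + u)·T), (r + u) = 0.0278 + 0.0170 = 0.0448
F = 11.049 · e^(0.0448 × 11/12) = 11.049 × 1.041922 = 11.5122
Value of long forward = (F − K)·e^(−rT) = (11.5122 − 11.011) · e^(−0.0278·11/12)
= 0.5012 × 0.974839 = 0.489

$0.489 per bushel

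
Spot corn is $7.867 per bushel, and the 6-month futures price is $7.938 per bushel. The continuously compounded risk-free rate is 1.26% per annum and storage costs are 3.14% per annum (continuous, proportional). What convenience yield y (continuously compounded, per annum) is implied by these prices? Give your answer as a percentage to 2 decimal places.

F = S·e^((r+u−y)T) ⇒ (r+u−y) = ln(F/S)/T
ln(7.938/7.867) = 0.008985; /T ⇒ 0.017970
y = r + u − ln(F/S)/T = 0.0126 + 0.0314 − 0.017970 = 0.026030
y = 2.60%

2.60%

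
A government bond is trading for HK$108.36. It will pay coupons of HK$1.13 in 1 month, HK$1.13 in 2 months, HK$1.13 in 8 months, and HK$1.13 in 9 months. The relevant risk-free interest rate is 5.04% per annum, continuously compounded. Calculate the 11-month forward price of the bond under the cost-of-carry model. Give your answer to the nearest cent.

HK$108.85

PV(coupons) I = 1.13·e^(−0.0504·1/12) + 1.13·e^(−0.0504·2/12) + 1.13·e^(−0.0504·8/12) + 1.13·e^(−0.0504·9/12)
I = 1.1253 + 1.1205 + 1.0927 + 1.0881 = 4.4266
F = (S − I)·e^(rT) = (108.36 − 4.4266) · e^(0.0504·11/12)
= 103.9334 · e^0.046200 = 103.9334 × 1.047284 = HK$108.85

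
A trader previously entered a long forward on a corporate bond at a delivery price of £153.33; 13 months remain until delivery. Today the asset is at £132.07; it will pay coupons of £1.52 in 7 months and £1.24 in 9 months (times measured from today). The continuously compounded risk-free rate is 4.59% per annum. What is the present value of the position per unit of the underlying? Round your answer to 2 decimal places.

PV(remaining coupons) I = 1.52·e^(−0.0459·7/12) + 1.24·e^(−0.0459·9/12) = 2.6779
Current forward F = (S − I)·e^(rT) = (132.07 − 2.6779)·e^(0.0459·13/12) = 129.3921 × 1.050982 = 135.9888
Value (long) = (F − K)·e^(−rT) = (135.9888 − 153.33) × 0.951491 = -16.5000
Value = -£16.50

-£16.50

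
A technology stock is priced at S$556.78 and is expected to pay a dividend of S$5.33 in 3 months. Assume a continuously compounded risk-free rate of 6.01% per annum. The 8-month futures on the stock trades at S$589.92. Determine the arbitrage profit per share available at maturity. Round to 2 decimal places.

PV(dividends) I = 5.33·e^(−0.0601·3/12) = 5.2505
Fair futures F* = (S − I)·e^(rT) = (556.78 − 5.2505)·e^0.040067 = 551.5295 × 1.040881 = 574.0766
Market S$589.92 > fair 574.0766: forward overpriced → cash-and-carry (borrow at r, buy the stock and collect the dividends, short the forward).
Profit at T = |F_mkt − F*| = |589.92 − 574.0766| = S$15.84 per share

S$15.84 per share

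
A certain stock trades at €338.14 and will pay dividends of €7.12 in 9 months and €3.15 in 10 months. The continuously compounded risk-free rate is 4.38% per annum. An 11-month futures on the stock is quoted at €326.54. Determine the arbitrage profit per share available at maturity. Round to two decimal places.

€15.12 per share

PV(dividends) I = 7.12·e^(−0.0438·9/12) + 3.15·e^(−0.0438·10/12) = 9.9270
Fair futures F* = (S − I)·e^(rT) = (338.14 − 9.9270)·e^0.040150 = 328.2130 × 1.040967 = 341.6589
Market €326.54 < fair 341.6589: forward underpriced → reverse cash-and-carry (short the stock, invest proceeds at r, pay the dividends, go long the forward).
Profit at T = |F_mkt − F*| = |326.54 − 341.6589| = €15.12 per share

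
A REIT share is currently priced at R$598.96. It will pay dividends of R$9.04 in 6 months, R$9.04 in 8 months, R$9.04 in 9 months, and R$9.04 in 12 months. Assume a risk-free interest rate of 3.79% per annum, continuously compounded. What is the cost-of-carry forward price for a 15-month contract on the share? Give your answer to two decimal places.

R$591.14

PV(dividends) I = 9.04·e^(−0.0379·6/12) + 9.04·e^(−0.0379·8/12) + 9.04·e^(−0.0379·9/12) + 9.04·e^(−0.0379·12/12)
I = 8.8703 + 8.8145 + 8.7867 + 8.7038 = 35.1753
F = (S − I)·e^(rT) = (598.96 − 35.1753) · e^(0.0379·15/12)
= 563.7847 · e^0.047375 = 563.7847 × 1.048515 = R$591.14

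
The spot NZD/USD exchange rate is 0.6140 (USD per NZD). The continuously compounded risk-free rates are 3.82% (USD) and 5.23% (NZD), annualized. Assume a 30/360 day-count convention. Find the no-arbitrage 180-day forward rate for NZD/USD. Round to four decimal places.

F = S·e^((r_USD − r_NZD)T) = 0.6140 · e^((0.0382 − 0.0523) × 180/360)
= 0.6140 · e^-0.007050 = 0.6140 × 0.992975
F = 0.6097 USD per NZD

0.6097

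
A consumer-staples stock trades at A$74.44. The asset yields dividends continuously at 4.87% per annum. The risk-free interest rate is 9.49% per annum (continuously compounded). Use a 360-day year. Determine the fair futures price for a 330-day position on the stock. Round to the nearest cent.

F = S·e^((r − q)T) = 74.44 · e^((0.0949 − 0.0487) × 330/360)
= 74.44 · e^0.042350 = 74.44 × 1.043260
F = A$77.66

A$77.66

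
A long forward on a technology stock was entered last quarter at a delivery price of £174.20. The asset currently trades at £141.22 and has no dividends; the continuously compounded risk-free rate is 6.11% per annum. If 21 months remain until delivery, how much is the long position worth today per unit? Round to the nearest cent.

-£15.31

Current fair forward for the remaining 21 months: F = S·e^(r·T), r = 0.0611
F = 141.22 · e^(0.0611 × 21/12) = 141.22 × 1.112851 = 157.1568
Value of long forward = (F − K)·e^(−rT) = (157.1568 − 174.20) · e^(−0.0611·21/12)
= -17.0432 × 0.898593 = -15.31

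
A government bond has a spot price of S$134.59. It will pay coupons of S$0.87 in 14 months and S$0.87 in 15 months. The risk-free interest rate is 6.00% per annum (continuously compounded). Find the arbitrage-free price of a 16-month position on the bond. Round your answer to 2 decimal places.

S$144.05

PV(coupons) I = 0.87·e^(−0.0600·14/12) + 0.87·e^(−0.0600·15/12)
I = 0.8112 + 0.8071 = 1.6183
F = (S − I)·e^(rT) = (134.59 − 1.6183) · e^(0.0600·16/12)
= 132.9717 · e^0.080000 = 132.9717 × 1.083287 = S$144.05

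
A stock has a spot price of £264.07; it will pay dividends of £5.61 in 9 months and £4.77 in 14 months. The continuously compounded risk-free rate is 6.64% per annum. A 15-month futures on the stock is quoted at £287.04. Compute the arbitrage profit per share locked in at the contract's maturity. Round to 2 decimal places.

£10.71 per share

PV(dividends) I = 5.61·e^(−0.0664·9/12) + 4.77·e^(−0.0664·14/12) = 9.7519
Fair futures F* = (S − I)·e^(rT) = (264.07 − 9.7519)·e^0.083000 = 254.3181 × 1.086542 = 276.3273
Market £287.04 > fair 276.3273: forward overpriced → cash-and-carry (borrow at r, buy the stock and collect the dividends, short the forward).
Profit at T = |F_mkt − F*| = |287.04 − 276.3273| = £10.71 per share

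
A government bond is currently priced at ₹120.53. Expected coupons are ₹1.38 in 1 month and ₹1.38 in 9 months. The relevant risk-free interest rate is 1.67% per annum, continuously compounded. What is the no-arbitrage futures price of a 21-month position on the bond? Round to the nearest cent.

PV(coupons) I = 1.38·e^(−0.0167·1/12) + 1.38·e^(−0.0167·9/12)
I = 1.3781 + 1.3628 = 2.7409
F = (S − I)·e^(rT) = (120.53 − 2.7409) · e^(0.0167·21/12)
= 117.7891 · e^0.029225 = 117.7891 × 1.029656 = ₹121.28

₹121.28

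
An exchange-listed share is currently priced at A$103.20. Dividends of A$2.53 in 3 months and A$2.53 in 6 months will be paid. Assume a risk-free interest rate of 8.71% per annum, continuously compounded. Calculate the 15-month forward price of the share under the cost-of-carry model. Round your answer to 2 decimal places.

A$109.61

PV(dividends) I = 2.53·e^(−0.0871·3/12) + 2.53·e^(−0.0871·6/12)
I = 2.4755 + 2.4222 = 4.8977
F = (S − I)·e^(rT) = (103.20 − 4.8977) · e^(0.0871·15/12)
= 98.3023 · e^0.108875 = 98.3023 × 1.115023 = A$109.61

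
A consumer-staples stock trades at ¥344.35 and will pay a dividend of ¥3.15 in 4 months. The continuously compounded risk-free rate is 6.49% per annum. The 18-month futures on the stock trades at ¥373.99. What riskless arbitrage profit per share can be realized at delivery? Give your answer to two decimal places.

PV(dividends) I = 3.15·e^(−0.0649·4/12) = 3.0826
Fair futures F* = (S − I)·e^(rT) = (344.35 − 3.0826)·e^0.097350 = 341.2674 × 1.102246 = 376.1606
Market ¥373.99 < fair 376.1606: forward underpriced → reverse cash-and-carry (short the stock, invest proceeds at r, pay the dividends, go long the forward).
Profit at T = |F_mkt − F*| = |373.99 − 376.1606| = ¥2.17 per share

¥2.17 per share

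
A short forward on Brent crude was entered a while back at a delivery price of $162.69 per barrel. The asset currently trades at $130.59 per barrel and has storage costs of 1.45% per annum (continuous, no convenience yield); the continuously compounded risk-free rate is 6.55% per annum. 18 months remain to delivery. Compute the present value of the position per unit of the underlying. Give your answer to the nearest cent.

$14.00 per barrel

Current fair forward for the remaining 18 months: F = S·e^((r + u)·T), (r + u) = 0.0655 + 0.0145 = 0.0800
F = 130.59 · e^(0.0800 × 18/12) = 130.59 × 1.127497 = 147.2398
Value of long forward = (F − K)·e^(−rT) = (147.2398 − 162.69) · e^(−0.0655·18/12)
= -15.4502 × 0.906422 = -14.00
Short position value = −(long value) = $14.00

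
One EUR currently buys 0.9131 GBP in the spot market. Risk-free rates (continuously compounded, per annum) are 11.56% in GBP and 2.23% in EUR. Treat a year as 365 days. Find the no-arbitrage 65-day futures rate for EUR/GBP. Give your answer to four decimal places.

F = S·e^((r_GBP − r_EUR)T) = 0.9131 · e^((0.1156 − 0.0223) × 65/365)
= 0.9131 · e^0.016615 = 0.9131 × 1.016754
F = 0.9284 GBP per EUR

0.9284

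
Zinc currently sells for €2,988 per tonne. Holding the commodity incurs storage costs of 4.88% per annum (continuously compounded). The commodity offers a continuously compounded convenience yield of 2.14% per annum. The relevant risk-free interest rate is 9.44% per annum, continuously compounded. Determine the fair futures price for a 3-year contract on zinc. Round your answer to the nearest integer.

€4,306 per tonne

Net carry = r + u − y = 0.0944 + 0.0488 − 0.0214 = 0.1218
F = S·e^((r+u−y)T) = 2988 · e^(0.1218 × 3) = 2988 · e^0.365400
= 2988 × 1.441090 = €4,306 per tonne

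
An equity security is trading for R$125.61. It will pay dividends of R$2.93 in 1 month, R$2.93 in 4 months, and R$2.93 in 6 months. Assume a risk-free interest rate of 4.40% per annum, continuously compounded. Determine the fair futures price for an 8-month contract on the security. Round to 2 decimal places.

R$120.42

PV(dividends) I = 2.93·e^(−0.0440·1/12) + 2.93·e^(−0.0440·4/12) + 2.93·e^(−0.0440·6/12)
I = 2.9193 + 2.8873 + 2.8662 = 8.6728
F = (S − I)·e^(rT) = (125.61 − 8.6728) · e^(0.0440·8/12)
= 116.9372 · e^0.029333 = 116.9372 × 1.029767 = R$120.42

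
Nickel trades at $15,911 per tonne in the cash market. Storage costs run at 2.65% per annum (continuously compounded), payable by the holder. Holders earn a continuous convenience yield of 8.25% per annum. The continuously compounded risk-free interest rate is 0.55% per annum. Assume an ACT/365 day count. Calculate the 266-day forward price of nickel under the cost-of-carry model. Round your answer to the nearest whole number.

$15,336 per tonne

Net carry = r + u − y = 0.0055 + 0.0265 − 0.0825 = -0.0505
F = S·e^((r+u−y)T) = 15911 · e^(-0.0505 × 266/365) = 15911 · e^-0.036803
= 15911 × 0.963866 = $15,336 per tonne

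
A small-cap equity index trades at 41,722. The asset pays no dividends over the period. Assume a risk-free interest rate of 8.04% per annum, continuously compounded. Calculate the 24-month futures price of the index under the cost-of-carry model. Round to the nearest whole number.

F = S·e^(rT) = 41722 · e^(0.0804 × 24/12)
= 41722 · e^0.160800 = 41722 × 1.174450
F = 49,000

49,000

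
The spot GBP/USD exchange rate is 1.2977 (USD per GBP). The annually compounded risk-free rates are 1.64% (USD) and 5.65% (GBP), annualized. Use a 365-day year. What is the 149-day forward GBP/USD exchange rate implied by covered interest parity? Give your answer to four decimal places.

By covered interest parity, F = S · (1+r_USD)^T / (1+r_GBP)^T
= 1.2977 × 1.006663 / 1.022690 = 1.2977 × 0.984329
F = 1.2774 USD per GBP

1.2774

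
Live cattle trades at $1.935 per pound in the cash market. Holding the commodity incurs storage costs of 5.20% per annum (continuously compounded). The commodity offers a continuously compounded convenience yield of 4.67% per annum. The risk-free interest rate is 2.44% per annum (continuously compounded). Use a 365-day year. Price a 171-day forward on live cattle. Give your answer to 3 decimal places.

Net carry = r + u − y = 0.0244 + 0.0520 − 0.0467 = 0.0297
F = S·e^((r+u−y)T) = 1.935 · e^(0.0297 × 171/365) = 1.935 · e^0.013914
= 1.935 × 1.014011 = $1.962 per pound

$1.962 per pound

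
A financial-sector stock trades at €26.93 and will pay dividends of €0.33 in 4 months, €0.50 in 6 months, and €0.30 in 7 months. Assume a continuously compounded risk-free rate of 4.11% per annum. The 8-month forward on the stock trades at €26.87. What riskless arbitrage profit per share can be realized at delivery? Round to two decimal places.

€0.33 per share

PV(dividends) I = 0.33·e^(−0.0411·4/12) + 0.50·e^(−0.0411·6/12) + 0.30·e^(−0.0411·7/12) = 1.1082
Fair forward F* = (S − I)·e^(rT) = (26.93 − 1.1082)·e^0.027400 = 25.8218 × 1.027779 = 26.5391
Market €26.87 > fair 26.5391: forward overpriced → cash-and-carry (borrow at r, buy the stock and collect the dividends, short the forward).
Profit at T = |F_mkt − F*| = |26.87 − 26.5391| = €0.33 per share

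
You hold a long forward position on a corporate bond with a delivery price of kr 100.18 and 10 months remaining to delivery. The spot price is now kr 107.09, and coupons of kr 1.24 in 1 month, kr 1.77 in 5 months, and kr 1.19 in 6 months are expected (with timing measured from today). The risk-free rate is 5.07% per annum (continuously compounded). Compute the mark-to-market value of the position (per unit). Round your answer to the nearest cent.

PV(remaining coupons) I = 1.24·e^(−0.0507·1/12) + 1.77·e^(−0.0507·5/12) + 1.19·e^(−0.0507·6/12) = 4.1280
Current forward F = (S − I)·e^(rT) = (107.09 − 4.1280)·e^(0.0507·10/12) = 102.9620 × 1.043155 = 107.4053
Value (long) = (F − K)·e^(−rT) = (107.4053 − 100.18) × 0.958630 = 6.9264
Value = kr 6.93

kr 6.93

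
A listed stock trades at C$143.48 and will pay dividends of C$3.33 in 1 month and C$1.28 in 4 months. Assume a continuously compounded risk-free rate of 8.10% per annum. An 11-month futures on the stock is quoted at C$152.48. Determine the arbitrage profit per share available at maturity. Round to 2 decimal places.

PV(dividends) I = 3.33·e^(−0.0810·1/12) + 1.28·e^(−0.0810·4/12) = 4.5535
Fair futures F* = (S − I)·e^(rT) = (143.48 − 4.5535)·e^0.074250 = 138.9265 × 1.077076 = 149.6344
Market C$152.48 > fair 149.6344: forward overpriced → cash-and-carry (borrow at r, buy the stock and collect the dividends, short the forward).
Profit at T = |F_mkt − F*| = |152.48 − 149.6344| = C$2.85 per share

C$2.85 per share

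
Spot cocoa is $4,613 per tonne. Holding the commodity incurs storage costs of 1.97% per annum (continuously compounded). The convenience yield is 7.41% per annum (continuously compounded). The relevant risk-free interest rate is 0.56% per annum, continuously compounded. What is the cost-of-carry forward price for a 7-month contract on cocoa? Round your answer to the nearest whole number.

Net carry = r + u − y = 0.0056 + 0.0197 − 0.0741 = -0.0488
F = S·e^((r+u−y)T) = 4613 · e^(-0.0488 × 7/12) = 4613 · e^-0.028467
= 4613 × 0.971934 = $4,484 per tonne

$4,484 per tonne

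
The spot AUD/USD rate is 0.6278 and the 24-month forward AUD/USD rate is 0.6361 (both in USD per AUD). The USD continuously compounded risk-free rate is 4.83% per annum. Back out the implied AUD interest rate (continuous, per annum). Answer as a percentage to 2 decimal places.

4.17%

F = S·e^((r_USD − r_AUD)T) ⇒ r_AUD = r_USD − ln(F/S)/T
ln(0.6361/0.6278) = 0.013134; /(24/12) = 0.006567
r_AUD = 0.0483 − 0.006567 = 0.041733
r_AUD = 4.17%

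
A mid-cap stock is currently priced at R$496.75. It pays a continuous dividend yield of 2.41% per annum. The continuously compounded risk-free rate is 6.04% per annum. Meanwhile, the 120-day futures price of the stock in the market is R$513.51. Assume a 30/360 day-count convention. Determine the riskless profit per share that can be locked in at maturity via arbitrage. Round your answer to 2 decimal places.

Fair futures: F* = S·e^(carry·T), with carry = (r − q) = 0.0604 − 0.0241 = 0.0363
F* = 496.75 · e^(0.0363 × 120/360) = 496.75 · e^0.012100 = 496.75 × 1.012174 = R$502.7974
Market R$513.51 > fair R$502.7974: forward overpriced → cash-and-carry (buy spot, short the forward).
At maturity, profit = |F_mkt − F*| = |513.51 − 502.7974| = R$10.71 per share

R$10.71 per share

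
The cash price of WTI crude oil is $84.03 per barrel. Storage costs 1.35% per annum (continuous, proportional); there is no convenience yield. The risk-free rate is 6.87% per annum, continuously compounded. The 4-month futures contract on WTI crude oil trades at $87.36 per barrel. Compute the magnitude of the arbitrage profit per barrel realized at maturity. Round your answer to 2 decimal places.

$1.00 per barrel

Fair futures: F* = S·e^(carry·T), with carry = (r + u) = 0.0687 + 0.0135 = 0.0822
F* = 84.03 · e^(0.0822 × 4/12) = 84.03 · e^0.027400 = 84.03 × 1.027779 = $86.3643
Market $87.36 > fair $86.3643: forward overpriced → cash-and-carry (buy spot, short the forward).
At maturity, profit = |F_mkt − F*| = |87.36 − 86.3643| = $1.00 per barrel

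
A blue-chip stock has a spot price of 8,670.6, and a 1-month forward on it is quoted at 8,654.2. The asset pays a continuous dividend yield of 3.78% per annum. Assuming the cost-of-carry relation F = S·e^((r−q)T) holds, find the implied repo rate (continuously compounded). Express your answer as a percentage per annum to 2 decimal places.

From F = S·e^((r−q)T): (r − q) = ln(F/S)/T
ln(8654.2/8670.6) = ln(0.998109) = -0.001893
(r − q) = -0.001893 / (1/12) = -0.022716
r = ln(F/S)/T + q = -0.022716 + 0.0378 = 0.015084
r = 1.51%

1.51%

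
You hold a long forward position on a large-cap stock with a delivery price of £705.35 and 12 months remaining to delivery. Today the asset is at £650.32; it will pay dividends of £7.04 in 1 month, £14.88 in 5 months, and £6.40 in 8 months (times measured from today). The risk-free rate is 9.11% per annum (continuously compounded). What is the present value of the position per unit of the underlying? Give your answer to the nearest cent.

-£20.95

PV(remaining dividends) I = 7.04·e^(−0.0911·1/12) + 14.88·e^(−0.0911·5/12) + 6.40·e^(−0.0911·8/12) = 27.3354
Current forward F = (S − I)·e^(rT) = (650.32 − 27.3354)·e^(0.0911·12/12) = 622.9846 × 1.095379 = 682.4042
Value (long) = (F − K)·e^(−rT) = (682.4042 − 705.35) × 0.912926 = -20.9478
Value = -£20.95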